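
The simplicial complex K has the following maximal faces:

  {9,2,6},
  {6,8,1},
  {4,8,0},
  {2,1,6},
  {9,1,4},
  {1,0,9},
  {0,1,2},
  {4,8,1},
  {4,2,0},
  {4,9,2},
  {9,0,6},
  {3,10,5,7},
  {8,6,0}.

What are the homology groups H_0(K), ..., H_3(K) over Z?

H_0 = Z^2,  H_1 = Z/2,  H_2 = 0,  H_3 = 0.

Fix the vertex order 0 < 1 < 2 < 3 < 4 < 5 < 6 < 7 < 8 < 9 < 10 and write every simplex with vertices in increasing order. Then dim K = 3 and the simplices of K are:

  0-simplices (11): [0], [1], [2], [3], [4], [5], [6], [7], [8], [9], [10]
  1-simplices (24): (24 of them)
  2-simplices (16): [0,1,2], [0,1,9], [0,2,4], [0,4,8], [0,6,8], [0,6,9], [1,2,6], [1,4,8], [1,4,9], [1,6,8], [2,4,9], [2,6,9], [3,5,7], [3,5,10], [3,7,10], [5,7,10]
  3-simplices (1): [3,5,7,10]

Hence C_0 ≅ Z^11, C_1 ≅ Z^24, C_2 ≅ Z^16, C_3 ≅ Z^1.

∂_1: C_1 → C_0 is given by ∂[p,q] = [q] − [p]. For instance
  ∂[0,2] = [2] − [0].
The resulting 11×24 matrix has rank 9, and its Smith normal form has invariant factors (1,1,1,1,1,1,1,1,1).

Boundary ∂_2: C_2 → C_1 maps a triangle to the signed sum of its edges. For instance
  ∂[1,6,8] = [6,8] − [1,8] + [1,6],
  ∂[0,2,4] = [2,4] − [0,4] + [0,2].
This gives a 24×16 integer matrix of rank 15; reducing to Smith normal form yields diagonal entries (1,1,1,1,1,1,1,1,1,1,1,1,1,1,2).

Boundary ∂_3: C_3 → C_2 sends each 3-simplex σ to the alternating sum Σ_i (−1)^i (σ with its i-th vertex removed). For instance
  ∂[3,5,7,10] = [5,7,10] − [3,7,10] + [3,5,10] − [3,5,7].
The 16×1 boundary matrix has rank 1 and Smith normal form diag(1).

From H_k ≅ ker(∂_k) / im(∂_{k+1}) we obtain:

  H_0: rank C_0 − rank ∂_1 = 11 − 9 = 2, and the invariant factors of ∂_1 are all 1, so H_0 ≅ Z^2.
  H_1: rank ker ∂_1 − rank ∂_2 = (24 − 9) − 15 = 0, and ∂_2 has invariant factor 2 > 1, so H_1 ≅ Z/2.
  H_2: rank ker ∂_2 − rank ∂_3 = (16 − 15) − 1 = 0, and the invariant factors of ∂_3 are all 1, so H_2 ≅ 0.
  H_3: rank ker ∂_3 − rank ∂_4 = (1 − 1) − 0 = 0, and there is no ∂_4, so H_3 ≅ 0.

As a check, the Euler characteristic is 11 − 24 + 16 − 1 = 2, which agrees with 2 − 0 + 0 − 0 = 2.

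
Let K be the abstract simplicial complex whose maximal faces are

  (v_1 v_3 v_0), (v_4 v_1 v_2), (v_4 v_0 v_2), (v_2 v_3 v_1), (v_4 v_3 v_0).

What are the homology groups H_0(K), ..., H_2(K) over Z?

Order the vertices as v_0 < v_1 < v_2 < v_3 < v_4. Listing each simplex with vertices in this order, K has dimension 2 with simplices:

  0-simplices (5): [v_0], [v_1], [v_2], [v_3], [v_4]
  1-simplices (10): [v_0,v_1], [v_0,v_2], [v_0,v_3], [v_0,v_4], [v_1,v_2], [v_1,v_3], [v_1,v_4], [v_2,v_3], [v_2,v_4], [v_3,v_4]
  2-simplices (5): [v_0,v_1,v_3], [v_0,v_2,v_4], [v_0,v_3,v_4], [v_1,v_2,v_3], [v_1,v_2,v_4]

giving chain groups C_0 ≅ Z^5, C_1 ≅ Z^10, C_2 ≅ Z^5.

The boundary map ∂_1: C_1 → C_0 sends each edge [p,q] (with p < q) to q − p. For instance
  ∂[v_0,v_3] = [v_3] − [v_0].
As a 5×10 matrix over Z this has rank 4, with invariant factors (1,1,1,1).

The boundary map ∂_2: C_2 → C_1 sends each 2-simplex [p,q,r] to [q,r] − [p,r] + [p,q]. For instance
  ∂[v_1,v_2,v_4] = [v_2,v_4] − [v_1,v_4] + [v_1,v_2],
  ∂[v_1,v_2,v_3] = [v_2,v_3] − [v_1,v_3] + [v_1,v_2].
The 10×5 boundary matrix has rank 5 and Smith normal form diag(1,1,1,1,1).

Reading off H_k = ker ∂_k / im ∂_{k+1}:

  H_0: rank C_0 − rank ∂_1 = 5 − 4 = 1, and the invariant factors of ∂_1 are all 1, so H_0 = Z.
  H_1: rank ker ∂_1 − rank ∂_2 = (10 − 4) − 5 = 1, and the invariant factors of ∂_2 are all 1, so H_1 = Z.
  H_2: rank ker ∂_2 − rank ∂_3 = (5 − 5) − 0 = 0, and there is no ∂_3, so H_2 = 0.

As a check, the Euler characteristic is 5 − 10 + 5 = 0, which agrees with 1 − 1 + 0 = 0.

H_0 = Z,  H_1 = Z,  H_2 = 0.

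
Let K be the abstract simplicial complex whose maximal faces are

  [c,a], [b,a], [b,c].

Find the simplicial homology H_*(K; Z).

H_0 = Z,  H_1 = Z.

Fix the vertex order a < b < c and write every simplex with vertices in increasing order. Then dim K = 1 and the simplices of K are:

  0-simplices (3): a, b, c
  1-simplices (3): ab, ac, bc

so the chain groups are C_0 ≅ Z^3, C_1 ≅ Z^3.

∂_1: C_1 → C_0 maps an edge to its endpoints' difference, ∂[p,q] = q − p. For instance
  ∂ac = c − a.
As a 3×3 matrix over Z this has rank 2, with invariant factors (1,1).

Now H_k = ker ∂_k / im ∂_{k+1}, so:

  H_0: rank C_0 − rank ∂_1 = 3 − 2 = 1, and the invariant factors of ∂_1 are all 1, so H_0 = Z.
  H_1: rank ker ∂_1 − rank ∂_2 = (3 − 2) − 0 = 1, and there is no ∂_2, so H_1 = Z.

As a check, the Euler characteristic is 3 − 3 = 0, which agrees with 1 − 1 = 0.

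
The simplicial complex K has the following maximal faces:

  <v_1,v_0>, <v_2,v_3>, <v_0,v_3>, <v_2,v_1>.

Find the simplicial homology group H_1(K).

H_1 ≅ Z.

We work with the vertex ordering v_0 < v_1 < v_2 < v_3. The simplices of K, each written with vertices in increasing order, are:

  0-simplices (4): [v_0], [v_1], [v_2], [v_3]
  1-simplices (4): [v_0,v_1], [v_0,v_3], [v_1,v_2], [v_2,v_3]

so the chain groups are C_0 ≅ Z^4, C_1 ≅ Z^4.

Boundary ∂_1: C_1 → C_0 is given by ∂[p,q] = [q] − [p]. For instance
  ∂[v_2,v_3] = [v_3] − [v_2].
As a 4×4 matrix over Z this has rank 3, with invariant factors (1,1,1).

Now H_k = ker ∂_k / im ∂_{k+1}, so:

  H_1: rank ker ∂_1 − rank ∂_2 = (4 − 3) − 0 = 1, and there is no ∂_2, so H_1 ≅ Z.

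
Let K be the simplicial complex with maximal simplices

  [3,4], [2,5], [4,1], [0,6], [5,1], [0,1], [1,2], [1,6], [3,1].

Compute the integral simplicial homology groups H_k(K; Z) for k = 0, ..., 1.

Take the total order 0 < 1 < 2 < 3 < 4 < 5 < 6 on the vertex set. Then K (dimension 1) consists of the simplices:

  0-simplices (7): [0], [1], [2], [3], [4], [5], [6]
  1-simplices (9): [0,1], [0,6], [1,2], [1,3], [1,4], [1,5], [1,6], [2,5], [3,4]

so the chain groups are C_0 ≅ Z^7, C_1 ≅ Z^9.

Boundary ∂_1: C_1 → C_0 maps an edge to its endpoints' difference, ∂[p,q] = q − p.
This gives a 7×9 integer matrix of rank 6; reducing to Smith normal form yields diagonal entries (1,1,1,1,1,1).

Reading off H_k = ker ∂_k / im ∂_{k+1}:

  H_0: rank C_0 − rank ∂_1 = 7 − 6 = 1, and the invariant factors of ∂_1 are all 1, so H_0 = Z.
  H_1: rank ker ∂_1 − rank ∂_2 = (9 − 6) − 0 = 3, and there is no ∂_2, so H_1 = Z^3.

H_0 ≅ Z,  H_1 ≅ Z^3.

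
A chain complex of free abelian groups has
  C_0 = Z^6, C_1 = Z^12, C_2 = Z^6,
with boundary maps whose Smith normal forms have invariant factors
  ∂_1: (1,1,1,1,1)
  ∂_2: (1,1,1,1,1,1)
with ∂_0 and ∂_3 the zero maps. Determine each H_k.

H_0 ≅ Z,  H_1 ≅ Z,  H_2 = 0.

H_0: b_0 = 6 − 0 − 5 = 1; torsion from ∂_1 factors > 1: none. So H_0 ≅ Z.
H_1: b_1 = 12 − 5 − 6 = 1; torsion from ∂_2 factors > 1: none. So H_1 ≅ Z.
H_2: b_2 = 6 − 6 − 0 = 0; torsion from ∂_3 factors > 1: none. So H_2 ≅ 0.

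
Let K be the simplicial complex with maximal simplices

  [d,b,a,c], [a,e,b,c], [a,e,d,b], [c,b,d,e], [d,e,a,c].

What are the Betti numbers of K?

Take the total order a < b < c < d < e on the vertex set. Then K (dimension 3) consists of the simplices:

  0-simplices (5): a, b, c, d, e
  1-simplices (10): ab, ac, ad, ae, bc, bd, be, cd, ce, de
  2-simplices (10): abc, abd, abe, acd, ace, ade, bcd, bce, bde, cde
  3-simplices (5): abcd, abce, abde, acde, bcde

Hence C_0 ≅ Z^5, C_1 ≅ Z^10, C_2 ≅ Z^10, C_3 ≅ Z^5.

The boundary map ∂_1: C_1 → C_0 is given by ∂[p,q] = [q] − [p].
The resulting 5×10 matrix has rank 4, and its Smith normal form has invariant factors (1,1,1,1).

∂_2: C_2 → C_1 maps a triangle to the signed sum of its edges. For instance
  ∂bcd = cd − bd + bc,
  ∂ade = de − ae + ad.
The resulting 10×10 matrix has rank 6, and its Smith normal form has invariant factors (1,1,1,1,1,1).

∂_3: C_3 → C_2 sends each 3-simplex σ to the alternating sum Σ_i (−1)^i (σ with its i-th vertex removed). For instance
  ∂abce = bce − ace + abe − abc,
  ∂acde = cde − ade + ace − acd.
The resulting 10×5 matrix has rank 4, and its Smith normal form has invariant factors (1,1,1,1).

Computing H_k = (kernel of ∂_k) / (image of ∂_{k+1}):

  H_0: rank C_0 − rank ∂_1 = 5 − 4 = 1, and the invariant factors of ∂_1 are all 1, so H_0 = Z.
  H_1: rank ker ∂_1 − rank ∂_2 = (10 − 4) − 6 = 0, and the invariant factors of ∂_2 are all 1, so H_1 = 0.
  H_2: rank ker ∂_2 − rank ∂_3 = (10 − 6) − 4 = 0, and the invariant factors of ∂_3 are all 1, so H_2 = 0.
  H_3: rank ker ∂_3 − rank ∂_4 = (5 − 4) − 0 = 1, and there is no ∂_4, so H_3 = Z.

Hence the Betti numbers are b_0 = 1, b_1 = 0, b_2 = 0, b_3 = 1.

b_0 = 1, b_1 = 0, b_2 = 0, b_3 = 1.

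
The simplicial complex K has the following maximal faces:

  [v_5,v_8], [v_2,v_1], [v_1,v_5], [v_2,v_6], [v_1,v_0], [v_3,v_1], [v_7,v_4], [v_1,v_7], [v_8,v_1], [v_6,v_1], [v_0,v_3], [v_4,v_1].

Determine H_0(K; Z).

H_0 = Z.

We work with the vertex ordering v_0 < v_1 < v_2 < v_3 < v_4 < v_5 < v_6 < v_7 < v_8. The simplices of K, each written with vertices in increasing order, are:

  0-simplices (9): [v_0], [v_1], [v_2], [v_3], [v_4], [v_5], [v_6], [v_7], [v_8]
  1-simplices (12): [v_0,v_1], [v_0,v_3], [v_1,v_2], [v_1,v_3], [v_1,v_4], [v_1,v_5], [v_1,v_6], [v_1,v_7], [v_1,v_8], [v_2,v_6], [v_4,v_7], [v_5,v_8]

Hence C_0 ≅ Z^9, C_1 ≅ Z^12.

∂_1: C_1 → C_0 maps an edge to its endpoints' difference, ∂[p,q] = q − p. For instance
  ∂[v_1,v_8] = [v_8] − [v_1].
This gives a 9×12 integer matrix of rank 8; reducing to Smith normal form yields diagonal entries (1,1,1,1,1,1,1,1).

Reading off H_k = ker ∂_k / im ∂_{k+1}:

  H_0: rank C_0 − rank ∂_1 = 9 − 8 = 1, and the invariant factors of ∂_1 are all 1, so H_0 ≅ Z.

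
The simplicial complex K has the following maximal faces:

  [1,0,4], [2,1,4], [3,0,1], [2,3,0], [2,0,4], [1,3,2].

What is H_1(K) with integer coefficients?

H_1 ≅ 0.

We work with the vertex ordering 0 < 1 < 2 < 3 < 4. The simplices of K, each written with vertices in increasing order, are:

  0-simplices (5): [0], [1], [2], [3], [4]
  1-simplices (9): [0,1], [0,2], [0,3], [0,4], [1,2], [1,3], [1,4], [2,3], [2,4]
  2-simplices (6): [0,1,3], [0,1,4], [0,2,3], [0,2,4], [1,2,3], [1,2,4]

giving chain groups C_0 ≅ Z^5, C_1 ≅ Z^9, C_2 ≅ Z^6.

Boundary ∂_1: C_1 → C_0 is given by ∂[p,q] = [q] − [p]. For instance
  ∂[1,2] = [2] − [1].
This gives a 5×9 integer matrix of rank 4; reducing to Smith normal form yields diagonal entries (1,1,1,1).

Boundary ∂_2: C_2 → C_1 acts by ∂[p,q,r] = [q,r] − [p,r] + [p,q]. For instance
  ∂[0,2,3] = [2,3] − [0,3] + [0,2],
  ∂[0,2,4] = [2,4] − [0,4] + [0,2].
As a 9×6 matrix over Z this has rank 5, with invariant factors (1,1,1,1,1).

Reading off H_k = ker ∂_k / im ∂_{k+1}:

  H_1: rank ker ∂_1 − rank ∂_2 = (9 − 4) − 5 = 0, and the invariant factors of ∂_2 are all 1, so H_1 ≅ 0.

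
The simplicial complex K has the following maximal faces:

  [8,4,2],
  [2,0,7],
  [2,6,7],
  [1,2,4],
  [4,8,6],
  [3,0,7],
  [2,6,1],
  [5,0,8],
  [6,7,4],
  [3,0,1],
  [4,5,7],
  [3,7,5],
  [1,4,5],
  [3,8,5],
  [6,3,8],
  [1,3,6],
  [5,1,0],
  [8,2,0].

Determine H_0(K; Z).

H_0 = Z.

We work with the vertex ordering 0 < 1 < 2 < 3 < 4 < 5 < 6 < 7 < 8. The simplices of K, each written with vertices in increasing order, are:

  0-simplices (9): [0], [1], [2], [3], [4], [5], [6], [7], [8]
  1-simplices (27): (27 of them)
  2-simplices (18): [0,1,3], [0,1,5], [0,2,7], [0,2,8], [0,3,7], [0,5,8], [1,2,4], [1,2,6], [1,3,6], [1,4,5], [2,4,8], [2,6,7], [3,5,7], [3,5,8], [3,6,8], [4,5,7], [4,6,7], [4,6,8]

so the chain groups are C_0 ≅ Z^9, C_1 ≅ Z^27, C_2 ≅ Z^18.

The boundary map ∂_1: C_1 → C_0 sends each edge [p,q] (with p < q) to q − p.
This gives a 9×27 integer matrix of rank 8; reducing to Smith normal form yields diagonal entries (1,1,1,1,1,1,1,1).

The boundary map ∂_2: C_2 → C_1 maps a triangle to the signed sum of its edges. For instance
  ∂[0,2,7] = [2,7] − [0,7] + [0,2],
  ∂[0,2,8] = [2,8] − [0,8] + [0,2].
The resulting 27×18 matrix has rank 18, and its Smith normal form has invariant factors (1,1,1,1,1,1,1,1,1,1,1,1,1,1,1,1,1,2).

Reading off H_k = ker ∂_k / im ∂_{k+1}:

  H_0: rank C_0 − rank ∂_1 = 9 − 8 = 1, and the invariant factors of ∂_1 are all 1, so H_0 = Z.

(K is a triangulation of the Klein bottle.)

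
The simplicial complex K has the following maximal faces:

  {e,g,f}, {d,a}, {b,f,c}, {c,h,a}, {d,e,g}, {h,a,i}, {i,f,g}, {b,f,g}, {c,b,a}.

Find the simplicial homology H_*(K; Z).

Take the total order a < b < c < d < e < f < g < h < i on the vertex set. Then K (dimension 2) consists of the simplices:

  0-simplices (9): a, b, c, d, e, f, g, h, i
  1-simplices (18): ab, ac, ad, ah, ai, bc, bf, bg, cf, ch, de, dg, ef, eg, fg, fi, gi, hi
  2-simplices (8): abc, ach, ahi, bcf, bfg, deg, efg, fgi

giving chain groups C_0 ≅ Z^9, C_1 ≅ Z^18, C_2 ≅ Z^8.

∂_1: C_1 → C_0 is given by ∂[p,q] = [q] − [p].
The 9×18 boundary matrix has rank 8 and Smith normal form diag(1,1,1,1,1,1,1,1).

The boundary map ∂_2: C_2 → C_1 sends each 2-simplex [p,q,r] to [q,r] − [p,r] + [p,q]. For instance
  ∂deg = eg − dg + de,
  ∂bfg = fg − bg + bf.
This gives a 18×8 integer matrix of rank 8; reducing to Smith normal form yields diagonal entries (1,1,1,1,1,1,1,1).

Computing H_k = (kernel of ∂_k) / (image of ∂_{k+1}):

  H_0: rank C_0 − rank ∂_1 = 9 − 8 = 1, and the invariant factors of ∂_1 are all 1, so H_0 = Z.
  H_1: rank ker ∂_1 − rank ∂_2 = (18 − 8) − 8 = 2, and the invariant factors of ∂_2 are all 1, so H_1 = Z^2.
  H_2: rank ker ∂_2 − rank ∂_3 = (8 − 8) − 0 = 0, and there is no ∂_3, so H_2 = 0.

As a check, the Euler characteristic is 9 − 18 + 8 = -1, which agrees with 1 − 2 + 0 = -1.

H_0 ≅ Z,  H_1 ≅ Z^2,  H_2 = 0.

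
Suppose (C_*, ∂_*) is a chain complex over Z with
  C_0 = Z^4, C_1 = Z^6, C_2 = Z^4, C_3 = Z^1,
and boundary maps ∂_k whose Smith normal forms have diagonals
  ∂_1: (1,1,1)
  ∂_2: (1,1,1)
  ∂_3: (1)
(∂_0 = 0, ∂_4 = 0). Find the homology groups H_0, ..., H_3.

H_0 ≅ Z,  H_1 = 0,  H_2 = 0,  H_3 = 0.

H_0: b_0 = 4 − 0 − 3 = 1; torsion from ∂_1 factors > 1: none. So H_0 ≅ Z.
H_1: b_1 = 6 − 3 − 3 = 0; torsion from ∂_2 factors > 1: none. So H_1 ≅ 0.
H_2: b_2 = 4 − 3 − 1 = 0; torsion from ∂_3 factors > 1: none. So H_2 ≅ 0.
H_3: b_3 = 1 − 1 − 0 = 0; torsion from ∂_4 factors > 1: none. So H_3 ≅ 0.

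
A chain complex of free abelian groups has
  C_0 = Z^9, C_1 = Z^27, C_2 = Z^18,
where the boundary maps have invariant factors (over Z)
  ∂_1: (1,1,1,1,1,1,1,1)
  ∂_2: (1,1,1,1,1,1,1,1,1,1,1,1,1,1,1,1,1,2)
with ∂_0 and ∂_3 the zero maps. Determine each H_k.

H_0: b_0 = 9 − 0 − 8 = 1; torsion from ∂_1 factors > 1: none. So H_0 ≅ Z.
H_1: b_1 = 27 − 8 − 18 = 1; torsion from ∂_2 factors > 1: [2]. So H_1 ≅ Z ⊕ Z/2.
H_2: b_2 = 18 − 18 − 0 = 0; torsion from ∂_3 factors > 1: none. So H_2 ≅ 0.

H_0 ≅ Z,  H_1 ≅ Z ⊕ Z/2,  H_2 = 0.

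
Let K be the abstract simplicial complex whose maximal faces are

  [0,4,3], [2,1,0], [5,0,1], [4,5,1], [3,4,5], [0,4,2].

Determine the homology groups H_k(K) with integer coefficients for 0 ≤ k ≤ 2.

Take the total order 0 < 1 < 2 < 3 < 4 < 5 on the vertex set. Then K (dimension 2) consists of the simplices:

  0-simplices (6): [0], [1], [2], [3], [4], [5]
  1-simplices (12): [0,1], [0,2], [0,3], [0,4], [0,5], [1,2], [1,4], [1,5], [2,4], [3,4], [3,5], [4,5]
  2-simplices (6): [0,1,2], [0,1,5], [0,2,4], [0,3,4], [1,4,5], [3,4,5]

Hence C_0 ≅ Z^6, C_1 ≅ Z^12, C_2 ≅ Z^6.

The boundary map ∂_1: C_1 → C_0 maps an edge to its endpoints' difference, ∂[p,q] = q − p. For instance
  ∂[0,4] = [4] − [0].
As a 6×12 matrix over Z this has rank 5, with invariant factors (1,1,1,1,1).

∂_2: C_2 → C_1 sends each 2-simplex [p,q,r] to [q,r] − [p,r] + [p,q]. For instance
  ∂[0,3,4] = [3,4] − [0,4] + [0,3],
  ∂[0,1,2] = [1,2] − [0,2] + [0,1].
This gives a 12×6 integer matrix of rank 6; reducing to Smith normal form yields diagonal entries (1,1,1,1,1,1).

Now H_k = ker ∂_k / im ∂_{k+1}, so:

  H_0: rank C_0 − rank ∂_1 = 6 − 5 = 1, and the invariant factors of ∂_1 are all 1, so H_0 = Z.
  H_1: rank ker ∂_1 − rank ∂_2 = (12 − 5) − 6 = 1, and the invariant factors of ∂_2 are all 1, so H_1 = Z.
  H_2: rank ker ∂_2 − rank ∂_3 = (6 − 6) − 0 = 0, and there is no ∂_3, so H_2 = 0.

H_0 = Z,  H_1 = Z,  H_2 = 0.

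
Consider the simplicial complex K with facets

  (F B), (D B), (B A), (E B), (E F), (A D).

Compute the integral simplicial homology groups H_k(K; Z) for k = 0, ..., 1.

H_0 = Z,  H_1 = Z^2.

Fix the vertex order A < B < D < E < F and write every simplex with vertices in increasing order. Then dim K = 1 and the simplices of K are:

  0-simplices (5): A, B, D, E, F
  1-simplices (6): AB, AD, BD, BE, BF, EF

giving chain groups C_0 ≅ Z^5, C_1 ≅ Z^6.

∂_1: C_1 → C_0 maps an edge to its endpoints' difference, ∂[p,q] = q − p.
The 5×6 boundary matrix has rank 4 and Smith normal form diag(1,1,1,1).

Reading off H_k = ker ∂_k / im ∂_{k+1}:

  H_0: rank C_0 − rank ∂_1 = 5 − 4 = 1, and the invariant factors of ∂_1 are all 1, so H_0 ≅ Z.
  H_1: rank ker ∂_1 − rank ∂_2 = (6 − 4) − 0 = 2, and there is no ∂_2, so H_1 ≅ Z^2.

As a check, the Euler characteristic is 5 − 6 = -1, which agrees with 1 − 2 = -1.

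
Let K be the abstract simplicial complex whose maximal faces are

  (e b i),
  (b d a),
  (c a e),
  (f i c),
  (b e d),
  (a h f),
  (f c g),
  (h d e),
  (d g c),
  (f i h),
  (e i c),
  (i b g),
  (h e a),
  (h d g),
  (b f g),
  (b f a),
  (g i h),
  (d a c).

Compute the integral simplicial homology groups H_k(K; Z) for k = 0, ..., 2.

H_0 ≅ Z,  H_1 ≅ Z ⊕ Z/2Z,  H_2 = 0.

Fix the vertex order a < b < c < d < e < f < g < h < i and write every simplex with vertices in increasing order. Then dim K = 2 and the simplices of K are:

  0-simplices (9): a, b, c, d, e, f, g, h, i
  1-simplices (27): ab, ac, ad, ae, af, ah, bd, be, bf, bg, bi, cd, ce, cf, cg, ci, de, dg, dh, eh, ei, fg, fh, fi, gh, gi, hi
  2-simplices (18): abd, abf, acd, ace, aeh, afh, bde, bei, bfg, bgi, cdg, cei, cfg, cfi, deh, dgh, fhi, ghi

Hence C_0 ≅ Z^9, C_1 ≅ Z^27, C_2 ≅ Z^18.

∂_1: C_1 → C_0 maps an edge to its endpoints' difference, ∂[p,q] = q − p. For instance
  ∂fg = g − f.
As a 9×27 matrix over Z this has rank 8, with invariant factors (1,1,1,1,1,1,1,1).

The boundary map ∂_2: C_2 → C_1 maps a triangle to the signed sum of its edges. For instance
  ∂deh = eh − dh + de,
  ∂cei = ei − ci + ce.
As a 27×18 matrix over Z this has rank 18, with invariant factors (1,1,1,1,1,1,1,1,1,1,1,1,1,1,1,1,1,2).

Reading off H_k = ker ∂_k / im ∂_{k+1}:

  H_0: rank C_0 − rank ∂_1 = 9 − 8 = 1, and the invariant factors of ∂_1 are all 1, so H_0 = Z.
  H_1: rank ker ∂_1 − rank ∂_2 = (27 − 8) − 18 = 1, and ∂_2 has invariant factor 2 > 1, so H_1 = Z ⊕ Z/2Z.
  H_2: rank ker ∂_2 − rank ∂_3 = (18 − 18) − 0 = 0, and there is no ∂_3, so H_2 = 0.

As a check, the Euler characteristic is 9 − 27 + 18 = 0, which agrees with 1 − 1 + 0 = 0.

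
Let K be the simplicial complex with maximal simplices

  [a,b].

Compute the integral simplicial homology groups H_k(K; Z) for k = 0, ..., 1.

Take the total order a < b on the vertex set. Then K (dimension 1) consists of the simplices:

  0-simplices (2): a, b
  1-simplices (1): ab

so the chain groups are C_0 ≅ Z^2, C_1 ≅ Z^1.

∂_1: C_1 → C_0 maps an edge to its endpoints' difference, ∂[p,q] = q − p. For instance
  ∂ab = b − a.
The 2×1 boundary matrix has rank 1 and Smith normal form diag(1).

From H_k ≅ ker(∂_k) / im(∂_{k+1}) we obtain:

  H_0: rank C_0 − rank ∂_1 = 2 − 1 = 1, and the invariant factors of ∂_1 are all 1, so H_0 = Z.
  H_1: rank ker ∂_1 − rank ∂_2 = (1 − 1) − 0 = 0, and there is no ∂_2, so H_1 = 0.

As a check, the Euler characteristic is 2 − 1 = 1, which agrees with 1 − 0 = 1.

H_0 ≅ Z,  H_1 = 0.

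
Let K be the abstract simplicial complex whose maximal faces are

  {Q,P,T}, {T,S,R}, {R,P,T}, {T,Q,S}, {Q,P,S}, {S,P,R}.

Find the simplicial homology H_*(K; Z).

H_0 ≅ Z,  H_1 = 0,  H_2 ≅ Z.

Order the vertices as P < Q < R < S < T. Listing each simplex with vertices in this order, K has dimension 2 with simplices:

  0-simplices (5): P, Q, R, S, T
  1-simplices (9): PQ, PR, PS, PT, QS, QT, RS, RT, ST
  2-simplices (6): PQS, PQT, PRS, PRT, QST, RST

giving chain groups C_0 ≅ Z^5, C_1 ≅ Z^9, C_2 ≅ Z^6.

The boundary map ∂_1: C_1 → C_0 maps an edge to its endpoints' difference, ∂[p,q] = q − p. For instance
  ∂PR = R − P.
This gives a 5×9 integer matrix of rank 4; reducing to Smith normal form yields diagonal entries (1,1,1,1).

Boundary ∂_2: C_2 → C_1 acts by ∂[p,q,r] = [q,r] − [p,r] + [p,q]. For instance
  ∂RST = ST − RT + RS,
  ∂PQS = QS − PS + PQ.
As a 9×6 matrix over Z this has rank 5, with invariant factors (1,1,1,1,1).

Reading off H_k = ker ∂_k / im ∂_{k+1}:

  H_0: rank C_0 − rank ∂_1 = 5 − 4 = 1, and the invariant factors of ∂_1 are all 1, so H_0 ≅ Z.
  H_1: rank ker ∂_1 − rank ∂_2 = (9 − 4) − 5 = 0, and the invariant factors of ∂_2 are all 1, so H_1 ≅ 0.
  H_2: rank ker ∂_2 − rank ∂_3 = (6 − 5) − 0 = 1, and there is no ∂_3, so H_2 ≅ Z.

As a check, the Euler characteristic is 5 − 9 + 6 = 2, which agrees with 1 − 0 + 1 = 2.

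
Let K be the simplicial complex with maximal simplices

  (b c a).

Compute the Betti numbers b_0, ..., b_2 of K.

Order the vertices as a < b < c. Listing each simplex with vertices in this order, K has dimension 2 with simplices:

  0-simplices (3): a, b, c
  1-simplices (3): ab, ac, bc
  2-simplices (1): abc

so the chain groups are C_0 ≅ Z^3, C_1 ≅ Z^3, C_2 ≅ Z^1.

Boundary ∂_1: C_1 → C_0 maps an edge to its endpoints' difference, ∂[p,q] = q − p.
As a 3×3 matrix over Z this has rank 2, with invariant factors (1,1).

∂_2: C_2 → C_1 acts by ∂[p,q,r] = [q,r] − [p,r] + [p,q]. For instance
  ∂abc = bc − ac + ab.
As a 3×1 matrix over Z this has rank 1, with invariant factors (1).

Reading off H_k = ker ∂_k / im ∂_{k+1}:

  H_0: rank C_0 − rank ∂_1 = 3 − 2 = 1, and the invariant factors of ∂_1 are all 1, so H_0 = Z.
  H_1: rank ker ∂_1 − rank ∂_2 = (3 − 2) − 1 = 0, and the invariant factors of ∂_2 are all 1, so H_1 = 0.
  H_2: rank ker ∂_2 − rank ∂_3 = (1 − 1) − 0 = 0, and there is no ∂_3, so H_2 = 0.

Hence the Betti numbers are b_0 = 1, b_1 = 0, b_2 = 0.

b_0 = 1, b_1 = 0, b_2 = 0.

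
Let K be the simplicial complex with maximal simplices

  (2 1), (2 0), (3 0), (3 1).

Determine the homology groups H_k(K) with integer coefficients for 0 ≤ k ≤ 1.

H_0 = Z,  H_1 = Z.

Order the vertices as 0 < 1 < 2 < 3. Listing each simplex with vertices in this order, K has dimension 1 with simplices:

  0-simplices (4): [0], [1], [2], [3]
  1-simplices (4): [0,2], [0,3], [1,2], [1,3]

giving chain groups C_0 ≅ Z^4, C_1 ≅ Z^4.

Boundary ∂_1: C_1 → C_0 is given by ∂[p,q] = [q] − [p]. For instance
  ∂[1,3] = [3] − [1].
The resulting 4×4 matrix has rank 3, and its Smith normal form has invariant factors (1,1,1).

Reading off H_k = ker ∂_k / im ∂_{k+1}:

  H_0: rank C_0 − rank ∂_1 = 4 − 3 = 1, and the invariant factors of ∂_1 are all 1, so H_0 = Z.
  H_1: rank ker ∂_1 − rank ∂_2 = (4 − 3) − 0 = 1, and there is no ∂_2, so H_1 = Z.

(K is a triangulation of the circle S^1.)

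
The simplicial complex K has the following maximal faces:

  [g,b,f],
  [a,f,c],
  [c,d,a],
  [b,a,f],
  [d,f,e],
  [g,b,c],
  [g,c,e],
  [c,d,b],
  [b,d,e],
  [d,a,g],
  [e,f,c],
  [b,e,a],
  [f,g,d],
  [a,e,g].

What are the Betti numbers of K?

b_0 = 1, b_1 = 2, b_2 = 1.

We work with the vertex ordering a < b < c < d < e < f < g. The simplices of K, each written with vertices in increasing order, are:

  0-simplices (7): a, b, c, d, e, f, g
  1-simplices (21): ab, ac, ad, ae, af, ag, bc, bd, be, bf, bg, cd, ce, cf, cg, de, df, dg, ef, eg, fg
  2-simplices (14): abe, abf, acd, acf, adg, aeg, bcd, bcg, bde, bfg, cef, ceg, def, dfg

giving chain groups C_0 ≅ Z^7, C_1 ≅ Z^21, C_2 ≅ Z^14.

The boundary map ∂_1: C_1 → C_0 is given by ∂[p,q] = [q] − [p].
This gives a 7×21 integer matrix of rank 6; reducing to Smith normal form yields diagonal entries (1,1,1,1,1,1).

∂_2: C_2 → C_1 acts by ∂[p,q,r] = [q,r] − [p,r] + [p,q]. For instance
  ∂bcg = cg − bg + bc,
  ∂dfg = fg − dg + df.
This gives a 21×14 integer matrix of rank 13; reducing to Smith normal form yields diagonal entries (1,1,1,1,1,1,1,1,1,1,1,1,1).

Computing H_k = (kernel of ∂_k) / (image of ∂_{k+1}):

  H_0: rank C_0 − rank ∂_1 = 7 − 6 = 1, and the invariant factors of ∂_1 are all 1, so H_0 = Z.
  H_1: rank ker ∂_1 − rank ∂_2 = (21 − 6) − 13 = 2, and the invariant factors of ∂_2 are all 1, so H_1 = Z^2.
  H_2: rank ker ∂_2 − rank ∂_3 = (14 − 13) − 0 = 1, and there is no ∂_3, so H_2 = Z.

Hence the Betti numbers are b_0 = 1, b_1 = 2, b_2 = 1.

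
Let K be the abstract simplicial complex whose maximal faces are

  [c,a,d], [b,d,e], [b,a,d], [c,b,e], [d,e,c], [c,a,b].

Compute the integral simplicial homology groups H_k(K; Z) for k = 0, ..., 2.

We work with the vertex ordering a < b < c < d < e. The simplices of K, each written with vertices in increasing order, are:

  0-simplices (5): a, b, c, d, e
  1-simplices (9): ab, ac, ad, bc, bd, be, cd, ce, de
  2-simplices (6): abc, abd, acd, bce, bde, cde

Hence C_0 ≅ Z^5, C_1 ≅ Z^9, C_2 ≅ Z^6.

The boundary map ∂_1: C_1 → C_0 sends each edge [p,q] (with p < q) to q − p. For instance
  ∂cd = d − c.
This gives a 5×9 integer matrix of rank 4; reducing to Smith normal form yields diagonal entries (1,1,1,1).

The boundary map ∂_2: C_2 → C_1 sends each 2-simplex [p,q,r] to [q,r] − [p,r] + [p,q]. For instance
  ∂bde = de − be + bd,
  ∂abc = bc − ac + ab.
The 9×6 boundary matrix has rank 5 and Smith normal form diag(1,1,1,1,1).

Now H_k = ker ∂_k / im ∂_{k+1}, so:

  H_0: rank C_0 − rank ∂_1 = 5 − 4 = 1, and the invariant factors of ∂_1 are all 1, so H_0 ≅ Z.
  H_1: rank ker ∂_1 − rank ∂_2 = (9 − 4) − 5 = 0, and the invariant factors of ∂_2 are all 1, so H_1 ≅ 0.
  H_2: rank ker ∂_2 − rank ∂_3 = (6 − 5) − 0 = 1, and there is no ∂_3, so H_2 ≅ Z.

As a check, the Euler characteristic is 5 − 9 + 6 = 2, which agrees with 1 − 0 + 1 = 2.

H_0 = Z,  H_1 = 0,  H_2 = Z.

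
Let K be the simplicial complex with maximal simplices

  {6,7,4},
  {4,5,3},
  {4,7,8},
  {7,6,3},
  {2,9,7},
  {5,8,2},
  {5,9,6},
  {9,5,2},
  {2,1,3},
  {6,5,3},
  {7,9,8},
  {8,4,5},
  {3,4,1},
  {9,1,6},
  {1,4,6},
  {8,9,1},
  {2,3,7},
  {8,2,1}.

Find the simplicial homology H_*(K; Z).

H_0 = Z,  H_1 = Z ⊕ Z/2Z,  H_2 = 0.

K has 9 vertices, 27 edges, 18 triangles.
rank ∂_0 = 0, rank ∂_1 = 8 ⇒ b_0 = 9 − 0 − 8 = 1; all invariant factors of ∂_1 are 1 so no torsion. So H_0 ≅ Z.
rank ∂_1 = 8, rank ∂_2 = 18 ⇒ b_1 = 27 − 8 − 18 = 1; ∂_2 has invariant factor(s) [2] giving torsion. So H_1 ≅ Z ⊕ Z/2Z.
rank ∂_2 = 18, rank ∂_3 = 0 ⇒ b_2 = 18 − 18 − 0 = 0. So H_2 ≅ 0.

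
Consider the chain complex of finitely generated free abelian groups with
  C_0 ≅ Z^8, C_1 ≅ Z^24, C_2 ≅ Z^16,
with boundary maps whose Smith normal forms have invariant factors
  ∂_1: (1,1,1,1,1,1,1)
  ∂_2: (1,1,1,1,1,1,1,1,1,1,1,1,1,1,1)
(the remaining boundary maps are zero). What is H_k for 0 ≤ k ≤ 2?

H_0 ≅ Z,  H_1 ≅ Z^2,  H_2 ≅ Z.

H_0: b_0 = 8 − 0 − 7 = 1; torsion from ∂_1 factors > 1: none. So H_0 ≅ Z.
H_1: b_1 = 24 − 7 − 15 = 2; torsion from ∂_2 factors > 1: none. So H_1 ≅ Z^2.
H_2: b_2 = 16 − 15 − 0 = 1; torsion from ∂_3 factors > 1: none. So H_2 ≅ Z.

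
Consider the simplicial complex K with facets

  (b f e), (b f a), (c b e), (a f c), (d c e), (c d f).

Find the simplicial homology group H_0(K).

Order the vertices as a < b < c < d < e < f. Listing each simplex with vertices in this order, K has dimension 2 with simplices:

  0-simplices (6): a, b, c, d, e, f
  1-simplices (12): ab, ac, af, bc, be, bf, cd, ce, cf, de, df, ef
  2-simplices (6): abf, acf, bce, bef, cde, cdf

Hence C_0 ≅ Z^6, C_1 ≅ Z^12, C_2 ≅ Z^6.

∂_1: C_1 → C_0 sends each edge [p,q] (with p < q) to q − p. For instance
  ∂af = f − a.
As a 6×12 matrix over Z this has rank 5, with invariant factors (1,1,1,1,1).

Boundary ∂_2: C_2 → C_1 maps a triangle to the signed sum of its edges. For instance
  ∂bef = ef − bf + be,
  ∂cdf = df − cf + cd.
The resulting 12×6 matrix has rank 6, and its Smith normal form has invariant factors (1,1,1,1,1,1).

Reading off H_k = ker ∂_k / im ∂_{k+1}:

  H_0: rank C_0 − rank ∂_1 = 6 − 5 = 1, and the invariant factors of ∂_1 are all 1, so H_0 ≅ Z.

H_0 ≅ Z.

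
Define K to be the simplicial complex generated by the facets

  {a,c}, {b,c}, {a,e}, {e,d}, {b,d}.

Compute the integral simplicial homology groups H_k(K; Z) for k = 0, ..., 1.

H_0 ≅ Z,  H_1 ≅ Z.

Take the total order a < b < c < d < e on the vertex set. Then K (dimension 1) consists of the simplices:

  0-simplices (5): a, b, c, d, e
  1-simplices (5): ac, ae, bc, bd, de

so the chain groups are C_0 ≅ Z^5, C_1 ≅ Z^5.

The boundary map ∂_1: C_1 → C_0 is given by ∂[p,q] = [q] − [p].
The 5×5 boundary matrix has rank 4 and Smith normal form diag(1,1,1,1).

Reading off H_k = ker ∂_k / im ∂_{k+1}:

  H_0: rank C_0 − rank ∂_1 = 5 − 4 = 1, and the invariant factors of ∂_1 are all 1, so H_0 = Z.
  H_1: rank ker ∂_1 − rank ∂_2 = (5 − 4) − 0 = 1, and there is no ∂_2, so H_1 = Z.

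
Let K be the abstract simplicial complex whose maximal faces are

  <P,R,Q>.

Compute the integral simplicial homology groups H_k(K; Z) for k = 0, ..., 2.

H_0 ≅ Z,  H_1 = 0,  H_2 = 0.

Fix the vertex order P < Q < R and write every simplex with vertices in increasing order. Then dim K = 2 and the simplices of K are:

  0-simplices (3): P, Q, R
  1-simplices (3): PQ, PR, QR
  2-simplices (1): PQR

so the chain groups are C_0 ≅ Z^3, C_1 ≅ Z^3, C_2 ≅ Z^1.

The boundary map ∂_1: C_1 → C_0 maps an edge to its endpoints' difference, ∂[p,q] = q − p. For instance
  ∂QR = R − Q.
This gives a 3×3 integer matrix of rank 2; reducing to Smith normal form yields diagonal entries (1,1).

The boundary map ∂_2: C_2 → C_1 sends each 2-simplex [p,q,r] to [q,r] − [p,r] + [p,q]. For instance
  ∂PQR = QR − PR + PQ.
The resulting 3×1 matrix has rank 1, and its Smith normal form has invariant factors (1).

Computing H_k = (kernel of ∂_k) / (image of ∂_{k+1}):

  H_0: rank C_0 − rank ∂_1 = 3 − 2 = 1, and the invariant factors of ∂_1 are all 1, so H_0 ≅ Z.
  H_1: rank ker ∂_1 − rank ∂_2 = (3 − 2) − 1 = 0, and the invariant factors of ∂_2 are all 1, so H_1 ≅ 0.
  H_2: rank ker ∂_2 − rank ∂_3 = (1 − 1) − 0 = 0, and there is no ∂_3, so H_2 ≅ 0.

As a check, the Euler characteristic is 3 − 3 + 1 = 1, which agrees with 1 − 0 + 0 = 1.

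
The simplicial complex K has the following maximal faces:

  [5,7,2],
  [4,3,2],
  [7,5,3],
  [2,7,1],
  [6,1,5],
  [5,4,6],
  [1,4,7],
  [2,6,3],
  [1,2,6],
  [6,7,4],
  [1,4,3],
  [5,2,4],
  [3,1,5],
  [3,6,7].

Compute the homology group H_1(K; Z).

H_1 = Z^2.

Take the total order 1 < 2 < 3 < 4 < 5 < 6 < 7 on the vertex set. Then K (dimension 2) consists of the simplices:

  0-simplices (7): [1], [2], [3], [4], [5], [6], [7]
  1-simplices (21): [1,2], [1,3], [1,4], [1,5], [1,6], [1,7], [2,3], [2,4], [2,5], [2,6], [2,7], [3,4], [3,5], [3,6], [3,7], [4,5], [4,6], [4,7], [5,6], [5,7], [6,7]
  2-simplices (14): [1,2,6], [1,2,7], [1,3,4], [1,3,5], [1,4,7], [1,5,6], [2,3,4], [2,3,6], [2,4,5], [2,5,7], [3,5,7], [3,6,7], [4,5,6], [4,6,7]

so the chain groups are C_0 ≅ Z^7, C_1 ≅ Z^21, C_2 ≅ Z^14.

Boundary ∂_1: C_1 → C_0 sends each edge [p,q] (with p < q) to q − p. For instance
  ∂[4,6] = [6] − [4].
The resulting 7×21 matrix has rank 6, and its Smith normal form has invariant factors (1,1,1,1,1,1).

Boundary ∂_2: C_2 → C_1 acts by ∂[p,q,r] = [q,r] − [p,r] + [p,q]. For instance
  ∂[4,6,7] = [6,7] − [4,7] + [4,6],
  ∂[2,5,7] = [5,7] − [2,7] + [2,5].
As a 21×14 matrix over Z this has rank 13, with invariant factors (1,1,1,1,1,1,1,1,1,1,1,1,1).

Computing H_k = (kernel of ∂_k) / (image of ∂_{k+1}):

  H_1: rank ker ∂_1 − rank ∂_2 = (21 − 6) − 13 = 2, and the invariant factors of ∂_2 are all 1, so H_1 ≅ Z^2.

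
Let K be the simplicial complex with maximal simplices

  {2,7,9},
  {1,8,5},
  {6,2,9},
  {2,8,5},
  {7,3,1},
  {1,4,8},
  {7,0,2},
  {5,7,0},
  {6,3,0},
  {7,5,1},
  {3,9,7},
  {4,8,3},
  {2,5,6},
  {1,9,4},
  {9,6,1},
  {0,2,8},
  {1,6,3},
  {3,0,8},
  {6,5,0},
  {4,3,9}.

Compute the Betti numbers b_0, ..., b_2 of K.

b_0 = 1, b_1 = 1, b_2 = 0.

Order the vertices as 0 < 1 < 2 < 3 < 4 < 5 < 6 < 7 < 8 < 9. Listing each simplex with vertices in this order, K has dimension 2 with simplices:

  0-simplices (10): [0], [1], [2], [3], [4], [5], [6], [7], [8], [9]
  1-simplices (30): (30 of them)
  2-simplices (20): (20 of them)

giving chain groups C_0 ≅ Z^10, C_1 ≅ Z^30, C_2 ≅ Z^20.

The boundary map ∂_1: C_1 → C_0 is given by ∂[p,q] = [q] − [p].
The 10×30 boundary matrix has rank 9 and Smith normal form diag(1,1,1,1,1,1,1,1,1).

∂_2: C_2 → C_1 maps a triangle to the signed sum of its edges. For instance
  ∂[0,3,6] = [3,6] − [0,6] + [0,3],
  ∂[2,5,6] = [5,6] − [2,6] + [2,5].
As a 30×20 matrix over Z this has rank 20, with invariant factors (1,1,1,1,1,1,1,1,1,1,1,1,1,1,1,1,1,1,1,2).

Reading off H_k = ker ∂_k / im ∂_{k+1}:

  H_0: rank C_0 − rank ∂_1 = 10 − 9 = 1, and the invariant factors of ∂_1 are all 1, so H_0 = Z.
  H_1: rank ker ∂_1 − rank ∂_2 = (30 − 9) − 20 = 1, and ∂_2 has invariant factor 2 > 1, so H_1 = Z ⊕ Z/2.
  H_2: rank ker ∂_2 − rank ∂_3 = (20 − 20) − 0 = 0, and there is no ∂_3, so H_2 = 0.

(K is a triangulation of the Klein bottle.)

Hence the Betti numbers are b_0 = 1, b_1 = 1, b_2 = 0.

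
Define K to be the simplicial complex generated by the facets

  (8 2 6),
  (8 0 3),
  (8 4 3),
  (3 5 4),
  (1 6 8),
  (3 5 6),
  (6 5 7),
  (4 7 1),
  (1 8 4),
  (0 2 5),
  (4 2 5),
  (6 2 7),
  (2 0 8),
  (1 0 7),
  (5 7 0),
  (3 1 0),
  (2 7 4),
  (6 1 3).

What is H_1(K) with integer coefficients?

H_1 = Z ⊕ Z/2.

Order the vertices as 0 < 1 < 2 < 3 < 4 < 5 < 6 < 7 < 8. Listing each simplex with vertices in this order, K has dimension 2 with simplices:

  0-simplices (9): [0], [1], [2], [3], [4], [5], [6], [7], [8]
  1-simplices (27): (27 of them)
  2-simplices (18): [0,1,3], [0,1,7], [0,2,5], [0,2,8], [0,3,8], [0,5,7], [1,3,6], [1,4,7], [1,4,8], [1,6,8], [2,4,5], [2,4,7], [2,6,7], [2,6,8], [3,4,5], [3,4,8], [3,5,6], [5,6,7]

Hence C_0 ≅ Z^9, C_1 ≅ Z^27, C_2 ≅ Z^18.

Boundary ∂_1: C_1 → C_0 sends each edge [p,q] (with p < q) to q − p.
This gives a 9×27 integer matrix of rank 8; reducing to Smith normal form yields diagonal entries (1,1,1,1,1,1,1,1).

Boundary ∂_2: C_2 → C_1 sends each 2-simplex [p,q,r] to [q,r] − [p,r] + [p,q]. For instance
  ∂[0,3,8] = [3,8] − [0,8] + [0,3],
  ∂[0,5,7] = [5,7] − [0,7] + [0,5].
The resulting 27×18 matrix has rank 18, and its Smith normal form has invariant factors (1,1,1,1,1,1,1,1,1,1,1,1,1,1,1,1,1,2).

From H_k ≅ ker(∂_k) / im(∂_{k+1}) we obtain:

  H_1: rank ker ∂_1 − rank ∂_2 = (27 − 8) − 18 = 1, and ∂_2 has invariant factor 2 > 1, so H_1 ≅ Z ⊕ Z/2.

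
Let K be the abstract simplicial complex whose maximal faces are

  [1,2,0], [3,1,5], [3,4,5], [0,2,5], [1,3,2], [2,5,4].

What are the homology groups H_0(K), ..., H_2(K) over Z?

H_0 ≅ Z,  H_1 ≅ Z,  H_2 = 0.

Take the total order 0 < 1 < 2 < 3 < 4 < 5 on the vertex set. Then K (dimension 2) consists of the simplices:

  0-simplices (6): [0], [1], [2], [3], [4], [5]
  1-simplices (12): [0,1], [0,2], [0,5], [1,2], [1,3], [1,5], [2,3], [2,4], [2,5], [3,4], [3,5], [4,5]
  2-simplices (6): [0,1,2], [0,2,5], [1,2,3], [1,3,5], [2,4,5], [3,4,5]

giving chain groups C_0 ≅ Z^6, C_1 ≅ Z^12, C_2 ≅ Z^6.

The boundary map ∂_1: C_1 → C_0 sends each edge [p,q] (with p < q) to q − p.
The 6×12 boundary matrix has rank 5 and Smith normal form diag(1,1,1,1,1).

∂_2: C_2 → C_1 acts by ∂[p,q,r] = [q,r] − [p,r] + [p,q]. For instance
  ∂[2,4,5] = [4,5] − [2,5] + [2,4],
  ∂[1,3,5] = [3,5] − [1,5] + [1,3].
This gives a 12×6 integer matrix of rank 6; reducing to Smith normal form yields diagonal entries (1,1,1,1,1,1).

Reading off H_k = ker ∂_k / im ∂_{k+1}:

  H_0: rank C_0 − rank ∂_1 = 6 − 5 = 1, and the invariant factors of ∂_1 are all 1, so H_0 ≅ Z.
  H_1: rank ker ∂_1 − rank ∂_2 = (12 − 5) − 6 = 1, and the invariant factors of ∂_2 are all 1, so H_1 ≅ Z.
  H_2: rank ker ∂_2 − rank ∂_3 = (6 − 6) − 0 = 0, and there is no ∂_3, so H_2 ≅ 0.

(K is a triangulation of the cylinder S^1 x I.)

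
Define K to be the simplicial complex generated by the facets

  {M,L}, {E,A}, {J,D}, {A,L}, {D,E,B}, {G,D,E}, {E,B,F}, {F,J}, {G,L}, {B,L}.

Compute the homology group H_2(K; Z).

H_2 = 0.

We work with the vertex ordering A < B < D < E < F < G < J < L < M. The simplices of K, each written with vertices in increasing order, are:

  0-simplices (9): A, B, D, E, F, G, J, L, M
  1-simplices (14): AE, AL, BD, BE, BF, BL, DE, DG, DJ, EF, EG, FJ, GL, LM
  2-simplices (3): BDE, BEF, DEG

so the chain groups are C_0 ≅ Z^9, C_1 ≅ Z^14, C_2 ≅ Z^3.

∂_1: C_1 → C_0 maps an edge to its endpoints' difference, ∂[p,q] = q − p.
As a 9×14 matrix over Z this has rank 8, with invariant factors (1,1,1,1,1,1,1,1).

∂_2: C_2 → C_1 sends each 2-simplex [p,q,r] to [q,r] − [p,r] + [p,q]. For instance
  ∂BDE = DE − BE + BD,
  ∂DEG = EG − DG + DE.
The resulting 14×3 matrix has rank 3, and its Smith normal form has invariant factors (1,1,1).

Computing H_k = (kernel of ∂_k) / (image of ∂_{k+1}):

  H_2: rank ker ∂_2 − rank ∂_3 = (3 − 3) − 0 = 0, and there is no ∂_3, so H_2 ≅ 0.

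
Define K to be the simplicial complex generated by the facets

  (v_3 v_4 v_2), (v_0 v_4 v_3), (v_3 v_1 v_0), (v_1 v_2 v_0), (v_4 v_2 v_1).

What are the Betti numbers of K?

b_0 = 1, b_1 = 1, b_2 = 0.

K has 5 vertices, 10 edges, 5 triangles.
rank ∂_0 = 0, rank ∂_1 = 4 ⇒ b_0 = 5 − 0 − 4 = 1; all invariant factors of ∂_1 are 1 so no torsion. So H_0 ≅ Z.
rank ∂_1 = 4, rank ∂_2 = 5 ⇒ b_1 = 10 − 4 − 5 = 1; all invariant factors of ∂_2 are 1 so no torsion. So H_1 ≅ Z.
rank ∂_2 = 5, rank ∂_3 = 0 ⇒ b_2 = 5 − 5 − 0 = 0. So H_2 ≅ 0.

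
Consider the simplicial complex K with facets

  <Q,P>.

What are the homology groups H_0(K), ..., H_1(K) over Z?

H_0 = Z,  H_1 = 0.

Order the vertices as P < Q. Listing each simplex with vertices in this order, K has dimension 1 with simplices:

  0-simplices (2): P, Q
  1-simplices (1): PQ

giving chain groups C_0 ≅ Z^2, C_1 ≅ Z^1.

The boundary map ∂_1: C_1 → C_0 sends each edge [p,q] (with p < q) to q − p. For instance
  ∂PQ = Q − P.
This gives a 2×1 integer matrix of rank 1; reducing to Smith normal form yields diagonal entries (1).

Now H_k = ker ∂_k / im ∂_{k+1}, so:

  H_0: rank C_0 − rank ∂_1 = 2 − 1 = 1, and the invariant factors of ∂_1 are all 1, so H_0 ≅ Z.
  H_1: rank ker ∂_1 − rank ∂_2 = (1 − 1) − 0 = 0, and there is no ∂_2, so H_1 ≅ 0.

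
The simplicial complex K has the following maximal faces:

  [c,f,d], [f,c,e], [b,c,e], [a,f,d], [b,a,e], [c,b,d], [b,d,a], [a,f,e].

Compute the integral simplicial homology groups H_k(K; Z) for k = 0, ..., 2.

Fix the vertex order a < b < c < d < e < f and write every simplex with vertices in increasing order. Then dim K = 2 and the simplices of K are:

  0-simplices (6): a, b, c, d, e, f
  1-simplices (12): ab, ad, ae, af, bc, bd, be, cd, ce, cf, df, ef
  2-simplices (8): abd, abe, adf, aef, bcd, bce, cdf, cef

so the chain groups are C_0 ≅ Z^6, C_1 ≅ Z^12, C_2 ≅ Z^8.

∂_1: C_1 → C_0 maps an edge to its endpoints' difference, ∂[p,q] = q − p.
This gives a 6×12 integer matrix of rank 5; reducing to Smith normal form yields diagonal entries (1,1,1,1,1).

∂_2: C_2 → C_1 sends each 2-simplex [p,q,r] to [q,r] − [p,r] + [p,q]. For instance
  ∂bcd = cd − bd + bc,
  ∂cef = ef − cf + ce.
The 12×8 boundary matrix has rank 7 and Smith normal form diag(1,1,1,1,1,1,1).

Reading off H_k = ker ∂_k / im ∂_{k+1}:

  H_0: rank C_0 − rank ∂_1 = 6 − 5 = 1, and the invariant factors of ∂_1 are all 1, so H_0 ≅ Z.
  H_1: rank ker ∂_1 − rank ∂_2 = (12 − 5) − 7 = 0, and the invariant factors of ∂_2 are all 1, so H_1 ≅ 0.
  H_2: rank ker ∂_2 − rank ∂_3 = (8 − 7) − 0 = 1, and there is no ∂_3, so H_2 ≅ Z.

(K is a triangulation of the 2-sphere S^2.)

H_0 = Z,  H_1 = 0,  H_2 = Z.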